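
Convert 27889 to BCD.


Each digit → 4-bit binary:
  2 → 0010
  7 → 0111
  8 → 1000
  8 → 1000
  9 → 1001
= 0010 0111 1000 1000 1001


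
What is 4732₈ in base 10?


Positional values:
Position 0: 2 × 8^0 = 2
Position 1: 3 × 8^1 = 24
Position 2: 7 × 8^2 = 448
Position 3: 4 × 8^3 = 2048
Sum = 2 + 24 + 448 + 2048
= 2522


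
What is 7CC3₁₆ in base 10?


Positional values:
Position 0: 3 × 16^0 = 3 × 1 = 3
Position 1: C × 16^1 = 12 × 16 = 192
Position 2: C × 16^2 = 12 × 256 = 3072
Position 3: 7 × 16^3 = 7 × 4096 = 28672
Sum = 3 + 192 + 3072 + 28672
= 31939


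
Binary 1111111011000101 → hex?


Group into 4-bit nibbles: 1111111011000101
  1111 = F
  1110 = E
  1100 = C
  0101 = 5
= 0xFEC5


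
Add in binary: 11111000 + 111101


Align and add column by column (LSB to MSB, carry propagating):
  011111000
+ 000111101
  ---------
  col 0: 0 + 1 + 0 (carry in) = 1 → bit 1, carry out 0
  col 1: 0 + 0 + 0 (carry in) = 0 → bit 0, carry out 0
  col 2: 0 + 1 + 0 (carry in) = 1 → bit 1, carry out 0
  col 3: 1 + 1 + 0 (carry in) = 2 → bit 0, carry out 1
  col 4: 1 + 1 + 1 (carry in) = 3 → bit 1, carry out 1
  col 5: 1 + 1 + 1 (carry in) = 3 → bit 1, carry out 1
  col 6: 1 + 0 + 1 (carry in) = 2 → bit 0, carry out 1
  col 7: 1 + 0 + 1 (carry in) = 2 → bit 0, carry out 1
  col 8: 0 + 0 + 1 (carry in) = 1 → bit 1, carry out 0
Reading bits MSB→LSB: 100110101
Strip leading zeros: 100110101
= 100110101


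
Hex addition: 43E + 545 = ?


Align and add column by column (LSB to MSB, each column mod 16 with carry):
  043E
+ 0545
  ----
  col 0: E(14) + 5(5) + 0 (carry in) = 19 → 3(3), carry out 1
  col 1: 3(3) + 4(4) + 1 (carry in) = 8 → 8(8), carry out 0
  col 2: 4(4) + 5(5) + 0 (carry in) = 9 → 9(9), carry out 0
  col 3: 0(0) + 0(0) + 0 (carry in) = 0 → 0(0), carry out 0
Reading digits MSB→LSB: 0983
Strip leading zeros: 983
= 0x983


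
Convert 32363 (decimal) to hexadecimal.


Divide by 16 repeatedly:
32363 ÷ 16 = 2022 remainder 11 (B)
2022 ÷ 16 = 126 remainder 6 (6)
126 ÷ 16 = 7 remainder 14 (E)
7 ÷ 16 = 0 remainder 7 (7)
Reading remainders bottom-up:
= 0x7E6B


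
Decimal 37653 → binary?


Divide by 2 repeatedly:
37653 ÷ 2 = 18826 remainder 1
18826 ÷ 2 = 9413 remainder 0
9413 ÷ 2 = 4706 remainder 1
4706 ÷ 2 = 2353 remainder 0
2353 ÷ 2 = 1176 remainder 1
1176 ÷ 2 = 588 remainder 0
588 ÷ 2 = 294 remainder 0
294 ÷ 2 = 147 remainder 0
147 ÷ 2 = 73 remainder 1
73 ÷ 2 = 36 remainder 1
36 ÷ 2 = 18 remainder 0
18 ÷ 2 = 9 remainder 0
9 ÷ 2 = 4 remainder 1
4 ÷ 2 = 2 remainder 0
2 ÷ 2 = 1 remainder 0
1 ÷ 2 = 0 remainder 1
Reading remainders bottom-up:
= 1001001100010101


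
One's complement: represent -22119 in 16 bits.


Original: 0101011001100111
Invert all bits:
  bit 0: 0 → 1
  bit 1: 1 → 0
  bit 2: 0 → 1
  bit 3: 1 → 0
  bit 4: 0 → 1
  bit 5: 1 → 0
  bit 6: 1 → 0
  bit 7: 0 → 1
  bit 8: 0 → 1
  bit 9: 1 → 0
  bit 10: 1 → 0
  bit 11: 0 → 1
  bit 12: 0 → 1
  bit 13: 1 → 0
  bit 14: 1 → 0
  bit 15: 1 → 0
= 1010100110011000


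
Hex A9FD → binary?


Each hex digit → 4 binary bits:
  A = 1010
  9 = 1001
  F = 1111
  D = 1101
Concatenate: 1010 1001 1111 1101
= 1010100111111101


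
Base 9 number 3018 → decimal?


Positional values (base 9):
  8 × 9^0 = 8 × 1 = 8
  1 × 9^1 = 1 × 9 = 9
  0 × 9^2 = 0 × 81 = 0
  3 × 9^3 = 3 × 729 = 2187
Sum = 8 + 9 + 0 + 2187
= 2204


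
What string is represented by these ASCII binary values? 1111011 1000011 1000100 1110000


Codes (binary): 1111011 1000011 1000100 1110000
Per-code ASCII lookup:
  1111011 = 123  (special character) → '{'
  1000011 = 67  (range 65-90: uppercase, 67 - 65 = 2) → 'C'
  1000100 = 68  (range 65-90: uppercase, 68 - 65 = 3) → 'D'
  1110000 = 112  (range 97-122: lowercase, 112 - 97 = 15) → 'p'
= '{CDp'


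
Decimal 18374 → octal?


Divide by 8 repeatedly:
18374 ÷ 8 = 2296 remainder 6
2296 ÷ 8 = 287 remainder 0
287 ÷ 8 = 35 remainder 7
35 ÷ 8 = 4 remainder 3
4 ÷ 8 = 0 remainder 4
Reading remainders bottom-up:
= 0o43706


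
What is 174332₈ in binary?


Each octal digit → 3 binary bits:
  1 = 001
  7 = 111
  4 = 100
  3 = 011
  3 = 011
  2 = 010
Concatenate: 001 111 100 011 011 010
= 001111100011011010


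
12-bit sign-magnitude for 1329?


Sign bit: 0 (positive)
Magnitude: 1329 = 10100110001
= 010100110001


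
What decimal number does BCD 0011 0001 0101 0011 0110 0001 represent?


Each 4-bit group → digit:
  0011 → 3
  0001 → 1
  0101 → 5
  0011 → 3
  0110 → 6
  0001 → 1
= 315361


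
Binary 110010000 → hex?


Group into 4-bit nibbles: 000110010000
  0001 = 1
  1001 = 9
  0000 = 0
= 0x190


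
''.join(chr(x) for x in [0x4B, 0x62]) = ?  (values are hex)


Codes (hex): 0x4B 0x62
Per-code ASCII lookup:
  0x4B = 75  (range 65-90: uppercase, 75 - 65 = 10) → 'K'
  0x62 = 98  (range 97-122: lowercase, 98 - 97 = 1) → 'b'
= 'Kb'


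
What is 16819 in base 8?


Divide by 8 repeatedly:
16819 ÷ 8 = 2102 remainder 3
2102 ÷ 8 = 262 remainder 6
262 ÷ 8 = 32 remainder 6
32 ÷ 8 = 4 remainder 0
4 ÷ 8 = 0 remainder 4
Reading remainders bottom-up:
= 0o40663


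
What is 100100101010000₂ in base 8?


Group into 3-bit groups: 100100101010000
  100 = 4
  100 = 4
  101 = 5
  010 = 2
  000 = 0
= 0o44520


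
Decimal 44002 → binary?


Divide by 2 repeatedly:
44002 ÷ 2 = 22001 remainder 0
22001 ÷ 2 = 11000 remainder 1
11000 ÷ 2 = 5500 remainder 0
5500 ÷ 2 = 2750 remainder 0
2750 ÷ 2 = 1375 remainder 0
1375 ÷ 2 = 687 remainder 1
687 ÷ 2 = 343 remainder 1
343 ÷ 2 = 171 remainder 1
171 ÷ 2 = 85 remainder 1
85 ÷ 2 = 42 remainder 1
42 ÷ 2 = 21 remainder 0
21 ÷ 2 = 10 remainder 1
10 ÷ 2 = 5 remainder 0
5 ÷ 2 = 2 remainder 1
2 ÷ 2 = 1 remainder 0
1 ÷ 2 = 0 remainder 1
Reading remainders bottom-up:
= 1010101111100010


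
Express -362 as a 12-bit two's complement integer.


Original: 000101101010
Step 1 - Invert all bits: 111010010101
Step 2 - Add 1: 111010010101 + 1
= 111010010110 (represents -362)


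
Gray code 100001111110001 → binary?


Gray code: 100001111110001
MSB stays the same: 1
Each subsequent bit = prev_binary XOR current_gray:
  B[1] = 1 XOR 0 = 1
  B[2] = 1 XOR 0 = 1
  B[3] = 1 XOR 0 = 1
  B[4] = 1 XOR 0 = 1
  B[5] = 1 XOR 1 = 0
  B[6] = 0 XOR 1 = 1
  B[7] = 1 XOR 1 = 0
  B[8] = 0 XOR 1 = 1
  B[9] = 1 XOR 1 = 0
  B[10] = 0 XOR 1 = 1
  B[11] = 1 XOR 0 = 1
  B[12] = 1 XOR 0 = 1
  B[13] = 1 XOR 0 = 1
  B[14] = 1 XOR 1 = 0
= 111110101011110 (32094 decimal)


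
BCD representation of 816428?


Each digit → 4-bit binary:
  8 → 1000
  1 → 0001
  6 → 0110
  4 → 0100
  2 → 0010
  8 → 1000
= 1000 0001 0110 0100 0010 1000


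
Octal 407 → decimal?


Positional values:
Position 0: 7 × 8^0 = 7
Position 1: 0 × 8^1 = 0
Position 2: 4 × 8^2 = 256
Sum = 7 + 0 + 256
= 263


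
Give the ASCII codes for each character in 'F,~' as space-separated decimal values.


String: 'F,~'  (3 characters)
Per-character ASCII lookup:
  'F': uppercase starts at 65: 'F' = 65 + 5 = 70
  ',': special character: ',' = 44
  '~': special character: '~' = 126
= 70 44 126


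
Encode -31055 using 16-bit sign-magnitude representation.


Sign bit: 1 (negative)
Magnitude: 31055 = 111100101001111
= 1111100101001111


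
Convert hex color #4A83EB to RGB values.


Hex: #4A83EB
R = 4A₁₆ = 74
G = 83₁₆ = 131
B = EB₁₆ = 235
= RGB(74, 131, 235)


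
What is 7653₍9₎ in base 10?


Positional values (base 9):
  3 × 9^0 = 3 × 1 = 3
  5 × 9^1 = 5 × 9 = 45
  6 × 9^2 = 6 × 81 = 486
  7 × 9^3 = 7 × 729 = 5103
Sum = 3 + 45 + 486 + 5103
= 5637


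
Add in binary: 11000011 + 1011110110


Align and add column by column (LSB to MSB, carry propagating):
  00011000011
+ 01011110110
  -----------
  col 0: 1 + 0 + 0 (carry in) = 1 → bit 1, carry out 0
  col 1: 1 + 1 + 0 (carry in) = 2 → bit 0, carry out 1
  col 2: 0 + 1 + 1 (carry in) = 2 → bit 0, carry out 1
  col 3: 0 + 0 + 1 (carry in) = 1 → bit 1, carry out 0
  col 4: 0 + 1 + 0 (carry in) = 1 → bit 1, carry out 0
  col 5: 0 + 1 + 0 (carry in) = 1 → bit 1, carry out 0
  col 6: 1 + 1 + 0 (carry in) = 2 → bit 0, carry out 1
  col 7: 1 + 1 + 1 (carry in) = 3 → bit 1, carry out 1
  col 8: 0 + 0 + 1 (carry in) = 1 → bit 1, carry out 0
  col 9: 0 + 1 + 0 (carry in) = 1 → bit 1, carry out 0
  col 10: 0 + 0 + 0 (carry in) = 0 → bit 0, carry out 0
Reading bits MSB→LSB: 01110111001
Strip leading zeros: 1110111001
= 1110111001


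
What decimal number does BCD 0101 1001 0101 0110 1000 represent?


Each 4-bit group → digit:
  0101 → 5
  1001 → 9
  0101 → 5
  0110 → 6
  1000 → 8
= 59568


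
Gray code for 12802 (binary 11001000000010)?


Binary: 11001000000010
Gray code: G = B XOR (B >> 1)
B >> 1 = 01100100000001
11001000000010 XOR 01100100000001:
  1 XOR 0 = 1
  1 XOR 1 = 0
  0 XOR 1 = 1
  0 XOR 0 = 0
  1 XOR 0 = 1
  0 XOR 1 = 1
  0 XOR 0 = 0
  0 XOR 0 = 0
  0 XOR 0 = 0
  0 XOR 0 = 0
  0 XOR 0 = 0
  0 XOR 0 = 0
  1 XOR 0 = 1
  0 XOR 1 = 1
= 10101100000011


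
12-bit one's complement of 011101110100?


Original: 011101110100
Invert all bits:
  bit 0: 0 → 1
  bit 1: 1 → 0
  bit 2: 1 → 0
  bit 3: 1 → 0
  bit 4: 0 → 1
  bit 5: 1 → 0
  bit 6: 1 → 0
  bit 7: 1 → 0
  bit 8: 0 → 1
  bit 9: 1 → 0
  bit 10: 0 → 1
  bit 11: 0 → 1
= 100010001011


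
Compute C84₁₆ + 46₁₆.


Align and add column by column (LSB to MSB, each column mod 16 with carry):
  0C84
+ 0046
  ----
  col 0: 4(4) + 6(6) + 0 (carry in) = 10 → A(10), carry out 0
  col 1: 8(8) + 4(4) + 0 (carry in) = 12 → C(12), carry out 0
  col 2: C(12) + 0(0) + 0 (carry in) = 12 → C(12), carry out 0
  col 3: 0(0) + 0(0) + 0 (carry in) = 0 → 0(0), carry out 0
Reading digits MSB→LSB: 0CCA
Strip leading zeros: CCA
= 0xCCA


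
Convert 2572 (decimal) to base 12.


Divide by 12 repeatedly:
2572 ÷ 12 = 214 remainder 4
214 ÷ 12 = 17 remainder 10
17 ÷ 12 = 1 remainder 5
1 ÷ 12 = 0 remainder 1
Reading remainders bottom-up:
= 15A4


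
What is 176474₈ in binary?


Each octal digit → 3 binary bits:
  1 = 001
  7 = 111
  6 = 110
  4 = 100
  7 = 111
  4 = 100
Concatenate: 001 111 110 100 111 100
= 001111110100111100


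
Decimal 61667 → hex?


Divide by 16 repeatedly:
61667 ÷ 16 = 3854 remainder 3 (3)
3854 ÷ 16 = 240 remainder 14 (E)
240 ÷ 16 = 15 remainder 0 (0)
15 ÷ 16 = 0 remainder 15 (F)
Reading remainders bottom-up:
= 0xF0E3


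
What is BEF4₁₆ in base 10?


Positional values:
Position 0: 4 × 16^0 = 4 × 1 = 4
Position 1: F × 16^1 = 15 × 16 = 240
Position 2: E × 16^2 = 14 × 256 = 3584
Position 3: B × 16^3 = 11 × 4096 = 45056
Sum = 4 + 240 + 3584 + 45056
= 48884


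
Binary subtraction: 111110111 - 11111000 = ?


Align and subtract column by column (LSB to MSB, borrowing when needed):
  111110111
- 011111000
  ---------
  col 0: (1 - 0 borrow-in) - 0 → 1 - 0 = 1, borrow out 0
  col 1: (1 - 0 borrow-in) - 0 → 1 - 0 = 1, borrow out 0
  col 2: (1 - 0 borrow-in) - 0 → 1 - 0 = 1, borrow out 0
  col 3: (0 - 0 borrow-in) - 1 → borrow from next column: (0+2) - 1 = 1, borrow out 1
  col 4: (1 - 1 borrow-in) - 1 → borrow from next column: (0+2) - 1 = 1, borrow out 1
  col 5: (1 - 1 borrow-in) - 1 → borrow from next column: (0+2) - 1 = 1, borrow out 1
  col 6: (1 - 1 borrow-in) - 1 → borrow from next column: (0+2) - 1 = 1, borrow out 1
  col 7: (1 - 1 borrow-in) - 1 → borrow from next column: (0+2) - 1 = 1, borrow out 1
  col 8: (1 - 1 borrow-in) - 0 → 0 - 0 = 0, borrow out 0
Reading bits MSB→LSB: 011111111
Strip leading zeros: 11111111
= 11111111


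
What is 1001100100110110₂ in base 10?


Positional values:
Bit 1: 1 × 2^1 = 2
Bit 2: 1 × 2^2 = 4
Bit 4: 1 × 2^4 = 16
Bit 5: 1 × 2^5 = 32
Bit 8: 1 × 2^8 = 256
Bit 11: 1 × 2^11 = 2048
Bit 12: 1 × 2^12 = 4096
Bit 15: 1 × 2^15 = 32768
Sum = 2 + 4 + 16 + 32 + 256 + 2048 + 4096 + 32768
= 39222


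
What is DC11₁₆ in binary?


Each hex digit → 4 binary bits:
  D = 1101
  C = 1100
  1 = 0001
  1 = 0001
Concatenate: 1101 1100 0001 0001
= 1101110000010001


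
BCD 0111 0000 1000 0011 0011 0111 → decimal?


Each 4-bit group → digit:
  0111 → 7
  0000 → 0
  1000 → 8
  0011 → 3
  0011 → 3
  0111 → 7
= 708337


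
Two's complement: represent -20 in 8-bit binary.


Original: 00010100
Step 1 - Invert all bits: 11101011
Step 2 - Add 1: 11101011 + 1
= 11101100 (represents -20)


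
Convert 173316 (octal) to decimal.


Positional values:
Position 0: 6 × 8^0 = 6
Position 1: 1 × 8^1 = 8
Position 2: 3 × 8^2 = 192
Position 3: 3 × 8^3 = 1536
Position 4: 7 × 8^4 = 28672
Position 5: 1 × 8^5 = 32768
Sum = 6 + 8 + 192 + 1536 + 28672 + 32768
= 63182


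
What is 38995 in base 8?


Divide by 8 repeatedly:
38995 ÷ 8 = 4874 remainder 3
4874 ÷ 8 = 609 remainder 2
609 ÷ 8 = 76 remainder 1
76 ÷ 8 = 9 remainder 4
9 ÷ 8 = 1 remainder 1
1 ÷ 8 = 0 remainder 1
Reading remainders bottom-up:
= 0o114123


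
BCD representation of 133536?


Each digit → 4-bit binary:
  1 → 0001
  3 → 0011
  3 → 0011
  5 → 0101
  3 → 0011
  6 → 0110
= 0001 0011 0011 0101 0011 0110


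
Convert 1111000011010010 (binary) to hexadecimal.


Group into 4-bit nibbles: 1111000011010010
  1111 = F
  0000 = 0
  1101 = D
  0010 = 2
= 0xF0D2


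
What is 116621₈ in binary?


Each octal digit → 3 binary bits:
  1 = 001
  1 = 001
  6 = 110
  6 = 110
  2 = 010
  1 = 001
Concatenate: 001 001 110 110 010 001
= 001001110110010001


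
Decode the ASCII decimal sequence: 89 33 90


Codes (decimal): 89 33 90
Per-code ASCII lookup:
  89  (range 65-90: uppercase, 89 - 65 = 24) → 'Y'
  33  (special character) → '!'
  90  (range 65-90: uppercase, 90 - 65 = 25) → 'Z'
= 'Y!Z'


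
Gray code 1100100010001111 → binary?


Gray code: 1100100010001111
MSB stays the same: 1
Each subsequent bit = prev_binary XOR current_gray:
  B[1] = 1 XOR 1 = 0
  B[2] = 0 XOR 0 = 0
  B[3] = 0 XOR 0 = 0
  B[4] = 0 XOR 1 = 1
  B[5] = 1 XOR 0 = 1
  B[6] = 1 XOR 0 = 1
  B[7] = 1 XOR 0 = 1
  B[8] = 1 XOR 1 = 0
  B[9] = 0 XOR 0 = 0
  B[10] = 0 XOR 0 = 0
  B[11] = 0 XOR 0 = 0
  B[12] = 0 XOR 1 = 1
  B[13] = 1 XOR 1 = 0
  B[14] = 0 XOR 1 = 1
  B[15] = 1 XOR 1 = 0
= 1000111100001010 (36618 decimal)


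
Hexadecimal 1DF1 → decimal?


Positional values:
Position 0: 1 × 16^0 = 1 × 1 = 1
Position 1: F × 16^1 = 15 × 16 = 240
Position 2: D × 16^2 = 13 × 256 = 3328
Position 3: 1 × 16^3 = 1 × 4096 = 4096
Sum = 1 + 240 + 3328 + 4096
= 7665


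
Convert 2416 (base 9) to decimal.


Positional values (base 9):
  6 × 9^0 = 6 × 1 = 6
  1 × 9^1 = 1 × 9 = 9
  4 × 9^2 = 4 × 81 = 324
  2 × 9^3 = 2 × 729 = 1458
Sum = 6 + 9 + 324 + 1458
= 1797


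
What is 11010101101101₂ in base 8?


Group into 3-bit groups: 011010101101101
  011 = 3
  010 = 2
  101 = 5
  101 = 5
  101 = 5
= 0o32555


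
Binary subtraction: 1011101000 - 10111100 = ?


Align and subtract column by column (LSB to MSB, borrowing when needed):
  1011101000
- 0010111100
  ----------
  col 0: (0 - 0 borrow-in) - 0 → 0 - 0 = 0, borrow out 0
  col 1: (0 - 0 borrow-in) - 0 → 0 - 0 = 0, borrow out 0
  col 2: (0 - 0 borrow-in) - 1 → borrow from next column: (0+2) - 1 = 1, borrow out 1
  col 3: (1 - 1 borrow-in) - 1 → borrow from next column: (0+2) - 1 = 1, borrow out 1
  col 4: (0 - 1 borrow-in) - 1 → borrow from next column: (-1+2) - 1 = 0, borrow out 1
  col 5: (1 - 1 borrow-in) - 1 → borrow from next column: (0+2) - 1 = 1, borrow out 1
  col 6: (1 - 1 borrow-in) - 0 → 0 - 0 = 0, borrow out 0
  col 7: (1 - 0 borrow-in) - 1 → 1 - 1 = 0, borrow out 0
  col 8: (0 - 0 borrow-in) - 0 → 0 - 0 = 0, borrow out 0
  col 9: (1 - 0 borrow-in) - 0 → 1 - 0 = 1, borrow out 0
Reading bits MSB→LSB: 1000101100
Strip leading zeros: 1000101100
= 1000101100


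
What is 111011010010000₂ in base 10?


Positional values:
Bit 4: 1 × 2^4 = 16
Bit 7: 1 × 2^7 = 128
Bit 9: 1 × 2^9 = 512
Bit 10: 1 × 2^10 = 1024
Bit 12: 1 × 2^12 = 4096
Bit 13: 1 × 2^13 = 8192
Bit 14: 1 × 2^14 = 16384
Sum = 16 + 128 + 512 + 1024 + 4096 + 8192 + 16384
= 30352


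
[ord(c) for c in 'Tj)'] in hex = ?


String: 'Tj)'  (3 characters)
Per-character ASCII lookup:
  'T': uppercase starts at 65: 'T' = 65 + 19 = 84 → 0x54
  'j': lowercase starts at 97: 'j' = 97 + 9 = 106 → 0x6A
  ')': special character: ')' = 41 → 0x29
= 0x54 0x6A 0x29


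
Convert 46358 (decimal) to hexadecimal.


Divide by 16 repeatedly:
46358 ÷ 16 = 2897 remainder 6 (6)
2897 ÷ 16 = 181 remainder 1 (1)
181 ÷ 16 = 11 remainder 5 (5)
11 ÷ 16 = 0 remainder 11 (B)
Reading remainders bottom-up:
= 0xB516


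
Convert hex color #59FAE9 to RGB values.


Hex: #59FAE9
R = 59₁₆ = 89
G = FA₁₆ = 250
B = E9₁₆ = 233
= RGB(89, 250, 233)


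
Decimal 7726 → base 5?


Divide by 5 repeatedly:
7726 ÷ 5 = 1545 remainder 1
1545 ÷ 5 = 309 remainder 0
309 ÷ 5 = 61 remainder 4
61 ÷ 5 = 12 remainder 1
12 ÷ 5 = 2 remainder 2
2 ÷ 5 = 0 remainder 2
Reading remainders bottom-up:
= 221401


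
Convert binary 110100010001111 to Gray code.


Binary: 110100010001111
Gray code: G = B XOR (B >> 1)
B >> 1 = 011010001000111
110100010001111 XOR 011010001000111:
  1 XOR 0 = 1
  1 XOR 1 = 0
  0 XOR 1 = 1
  1 XOR 0 = 1
  0 XOR 1 = 1
  0 XOR 0 = 0
  0 XOR 0 = 0
  1 XOR 0 = 1
  0 XOR 1 = 1
  0 XOR 0 = 0
  0 XOR 0 = 0
  1 XOR 0 = 1
  1 XOR 1 = 0
  1 XOR 1 = 0
  1 XOR 1 = 0
= 101110011001000


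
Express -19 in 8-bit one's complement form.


Original: 00010011
Invert all bits:
  bit 0: 0 → 1
  bit 1: 0 → 1
  bit 2: 0 → 1
  bit 3: 1 → 0
  bit 4: 0 → 1
  bit 5: 0 → 1
  bit 6: 1 → 0
  bit 7: 1 → 0
= 11101100


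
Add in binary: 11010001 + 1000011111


Align and add column by column (LSB to MSB, carry propagating):
  00011010001
+ 01000011111
  -----------
  col 0: 1 + 1 + 0 (carry in) = 2 → bit 0, carry out 1
  col 1: 0 + 1 + 1 (carry in) = 2 → bit 0, carry out 1
  col 2: 0 + 1 + 1 (carry in) = 2 → bit 0, carry out 1
  col 3: 0 + 1 + 1 (carry in) = 2 → bit 0, carry out 1
  col 4: 1 + 1 + 1 (carry in) = 3 → bit 1, carry out 1
  col 5: 0 + 0 + 1 (carry in) = 1 → bit 1, carry out 0
  col 6: 1 + 0 + 0 (carry in) = 1 → bit 1, carry out 0
  col 7: 1 + 0 + 0 (carry in) = 1 → bit 1, carry out 0
  col 8: 0 + 0 + 0 (carry in) = 0 → bit 0, carry out 0
  col 9: 0 + 1 + 0 (carry in) = 1 → bit 1, carry out 0
  col 10: 0 + 0 + 0 (carry in) = 0 → bit 0, carry out 0
Reading bits MSB→LSB: 01011110000
Strip leading zeros: 1011110000
= 1011110000


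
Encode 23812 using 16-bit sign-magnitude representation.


Sign bit: 0 (positive)
Magnitude: 23812 = 101110100000100
= 0101110100000100


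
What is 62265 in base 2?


Divide by 2 repeatedly:
62265 ÷ 2 = 31132 remainder 1
31132 ÷ 2 = 15566 remainder 0
15566 ÷ 2 = 7783 remainder 0
7783 ÷ 2 = 3891 remainder 1
3891 ÷ 2 = 1945 remainder 1
1945 ÷ 2 = 972 remainder 1
972 ÷ 2 = 486 remainder 0
486 ÷ 2 = 243 remainder 0
243 ÷ 2 = 121 remainder 1
121 ÷ 2 = 60 remainder 1
60 ÷ 2 = 30 remainder 0
30 ÷ 2 = 15 remainder 0
15 ÷ 2 = 7 remainder 1
7 ÷ 2 = 3 remainder 1
3 ÷ 2 = 1 remainder 1
1 ÷ 2 = 0 remainder 1
Reading remainders bottom-up:
= 1111001100111001


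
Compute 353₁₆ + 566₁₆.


Align and add column by column (LSB to MSB, each column mod 16 with carry):
  0353
+ 0566
  ----
  col 0: 3(3) + 6(6) + 0 (carry in) = 9 → 9(9), carry out 0
  col 1: 5(5) + 6(6) + 0 (carry in) = 11 → B(11), carry out 0
  col 2: 3(3) + 5(5) + 0 (carry in) = 8 → 8(8), carry out 0
  col 3: 0(0) + 0(0) + 0 (carry in) = 0 → 0(0), carry out 0
Reading digits MSB→LSB: 08B9
Strip leading zeros: 8B9
= 0x8B9


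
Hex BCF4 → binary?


Each hex digit → 4 binary bits:
  B = 1011
  C = 1100
  F = 1111
  4 = 0100
Concatenate: 1011 1100 1111 0100
= 1011110011110100


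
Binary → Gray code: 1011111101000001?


Binary: 1011111101000001
Gray code: G = B XOR (B >> 1)
B >> 1 = 0101111110100000
1011111101000001 XOR 0101111110100000:
  1 XOR 0 = 1
  0 XOR 1 = 1
  1 XOR 0 = 1
  1 XOR 1 = 0
  1 XOR 1 = 0
  1 XOR 1 = 0
  1 XOR 1 = 0
  1 XOR 1 = 0
  0 XOR 1 = 1
  1 XOR 0 = 1
  0 XOR 1 = 1
  0 XOR 0 = 0
  0 XOR 0 = 0
  0 XOR 0 = 0
  0 XOR 0 = 0
  1 XOR 0 = 1
= 1110000011100001


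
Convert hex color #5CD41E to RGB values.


Hex: #5CD41E
R = 5C₁₆ = 92
G = D4₁₆ = 212
B = 1E₁₆ = 30
= RGB(92, 212, 30)


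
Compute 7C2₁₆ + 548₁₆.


Align and add column by column (LSB to MSB, each column mod 16 with carry):
  07C2
+ 0548
  ----
  col 0: 2(2) + 8(8) + 0 (carry in) = 10 → A(10), carry out 0
  col 1: C(12) + 4(4) + 0 (carry in) = 16 → 0(0), carry out 1
  col 2: 7(7) + 5(5) + 1 (carry in) = 13 → D(13), carry out 0
  col 3: 0(0) + 0(0) + 0 (carry in) = 0 → 0(0), carry out 0
Reading digits MSB→LSB: 0D0A
Strip leading zeros: D0A
= 0xD0A


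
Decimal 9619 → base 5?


Divide by 5 repeatedly:
9619 ÷ 5 = 1923 remainder 4
1923 ÷ 5 = 384 remainder 3
384 ÷ 5 = 76 remainder 4
76 ÷ 5 = 15 remainder 1
15 ÷ 5 = 3 remainder 0
3 ÷ 5 = 0 remainder 3
Reading remainders bottom-up:
= 301434


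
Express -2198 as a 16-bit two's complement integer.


Original: 0000100010010110
Step 1 - Invert all bits: 1111011101101001
Step 2 - Add 1: 1111011101101001 + 1
= 1111011101101010 (represents -2198)


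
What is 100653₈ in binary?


Each octal digit → 3 binary bits:
  1 = 001
  0 = 000
  0 = 000
  6 = 110
  5 = 101
  3 = 011
Concatenate: 001 000 000 110 101 011
= 001000000110101011


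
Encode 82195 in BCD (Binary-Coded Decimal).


Each digit → 4-bit binary:
  8 → 1000
  2 → 0010
  1 → 0001
  9 → 1001
  5 → 0101
= 1000 0010 0001 1001 0101


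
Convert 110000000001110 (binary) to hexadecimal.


Group into 4-bit nibbles: 0110000000001110
  0110 = 6
  0000 = 0
  0000 = 0
  1110 = E
= 0x600E


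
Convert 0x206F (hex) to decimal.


Positional values:
Position 0: F × 16^0 = 15 × 1 = 15
Position 1: 6 × 16^1 = 6 × 16 = 96
Position 2: 0 × 16^2 = 0 × 256 = 0
Position 3: 2 × 16^3 = 2 × 4096 = 8192
Sum = 15 + 96 + 0 + 8192
= 8303


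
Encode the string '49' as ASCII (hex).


String: '49'  (2 characters)
Per-character ASCII lookup:
  '4': digits start at 48: '4' = 48 + 4 = 52 → 0x34
  '9': digits start at 48: '9' = 48 + 9 = 57 → 0x39
= 0x34 0x39


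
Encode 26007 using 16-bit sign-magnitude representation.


Sign bit: 0 (positive)
Magnitude: 26007 = 110010110010111
= 0110010110010111


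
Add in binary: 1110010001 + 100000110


Align and add column by column (LSB to MSB, carry propagating):
  01110010001
+ 00100000110
  -----------
  col 0: 1 + 0 + 0 (carry in) = 1 → bit 1, carry out 0
  col 1: 0 + 1 + 0 (carry in) = 1 → bit 1, carry out 0
  col 2: 0 + 1 + 0 (carry in) = 1 → bit 1, carry out 0
  col 3: 0 + 0 + 0 (carry in) = 0 → bit 0, carry out 0
  col 4: 1 + 0 + 0 (carry in) = 1 → bit 1, carry out 0
  col 5: 0 + 0 + 0 (carry in) = 0 → bit 0, carry out 0
  col 6: 0 + 0 + 0 (carry in) = 0 → bit 0, carry out 0
  col 7: 1 + 0 + 0 (carry in) = 1 → bit 1, carry out 0
  col 8: 1 + 1 + 0 (carry in) = 2 → bit 0, carry out 1
  col 9: 1 + 0 + 1 (carry in) = 2 → bit 0, carry out 1
  col 10: 0 + 0 + 1 (carry in) = 1 → bit 1, carry out 0
Reading bits MSB→LSB: 10010010111
Strip leading zeros: 10010010111
= 10010010111


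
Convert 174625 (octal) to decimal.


Positional values:
Position 0: 5 × 8^0 = 5
Position 1: 2 × 8^1 = 16
Position 2: 6 × 8^2 = 384
Position 3: 4 × 8^3 = 2048
Position 4: 7 × 8^4 = 28672
Position 5: 1 × 8^5 = 32768
Sum = 5 + 16 + 384 + 2048 + 28672 + 32768
= 63893


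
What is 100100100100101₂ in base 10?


Positional values:
Bit 0: 1 × 2^0 = 1
Bit 2: 1 × 2^2 = 4
Bit 5: 1 × 2^5 = 32
Bit 8: 1 × 2^8 = 256
Bit 11: 1 × 2^11 = 2048
Bit 14: 1 × 2^14 = 16384
Sum = 1 + 4 + 32 + 256 + 2048 + 16384
= 18725


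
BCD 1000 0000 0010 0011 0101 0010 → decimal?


Each 4-bit group → digit:
  1000 → 8
  0000 → 0
  0010 → 2
  0011 → 3
  0101 → 5
  0010 → 2
= 802352


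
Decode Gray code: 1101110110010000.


Gray code: 1101110110010000
MSB stays the same: 1
Each subsequent bit = prev_binary XOR current_gray:
  B[1] = 1 XOR 1 = 0
  B[2] = 0 XOR 0 = 0
  B[3] = 0 XOR 1 = 1
  B[4] = 1 XOR 1 = 0
  B[5] = 0 XOR 1 = 1
  B[6] = 1 XOR 0 = 1
  B[7] = 1 XOR 1 = 0
  B[8] = 0 XOR 1 = 1
  B[9] = 1 XOR 0 = 1
  B[10] = 1 XOR 0 = 1
  B[11] = 1 XOR 1 = 0
  B[12] = 0 XOR 0 = 0
  B[13] = 0 XOR 0 = 0
  B[14] = 0 XOR 0 = 0
  B[15] = 0 XOR 0 = 0
= 1001011011100000 (38624 decimal)


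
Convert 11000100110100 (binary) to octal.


Group into 3-bit groups: 011000100110100
  011 = 3
  000 = 0
  100 = 4
  110 = 6
  100 = 4
= 0o30464


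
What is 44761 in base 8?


Divide by 8 repeatedly:
44761 ÷ 8 = 5595 remainder 1
5595 ÷ 8 = 699 remainder 3
699 ÷ 8 = 87 remainder 3
87 ÷ 8 = 10 remainder 7
10 ÷ 8 = 1 remainder 2
1 ÷ 8 = 0 remainder 1
Reading remainders bottom-up:
= 0o127331


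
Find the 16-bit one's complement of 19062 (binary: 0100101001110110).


Original: 0100101001110110
Invert all bits:
  bit 0: 0 → 1
  bit 1: 1 → 0
  bit 2: 0 → 1
  bit 3: 0 → 1
  bit 4: 1 → 0
  bit 5: 0 → 1
  bit 6: 1 → 0
  bit 7: 0 → 1
  bit 8: 0 → 1
  bit 9: 1 → 0
  bit 10: 1 → 0
  bit 11: 1 → 0
  bit 12: 0 → 1
  bit 13: 1 → 0
  bit 14: 1 → 0
  bit 15: 0 → 1
= 1011010110001001


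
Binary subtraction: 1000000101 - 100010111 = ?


Align and subtract column by column (LSB to MSB, borrowing when needed):
  1000000101
- 0100010111
  ----------
  col 0: (1 - 0 borrow-in) - 1 → 1 - 1 = 0, borrow out 0
  col 1: (0 - 0 borrow-in) - 1 → borrow from next column: (0+2) - 1 = 1, borrow out 1
  col 2: (1 - 1 borrow-in) - 1 → borrow from next column: (0+2) - 1 = 1, borrow out 1
  col 3: (0 - 1 borrow-in) - 0 → borrow from next column: (-1+2) - 0 = 1, borrow out 1
  col 4: (0 - 1 borrow-in) - 1 → borrow from next column: (-1+2) - 1 = 0, borrow out 1
  col 5: (0 - 1 borrow-in) - 0 → borrow from next column: (-1+2) - 0 = 1, borrow out 1
  col 6: (0 - 1 borrow-in) - 0 → borrow from next column: (-1+2) - 0 = 1, borrow out 1
  col 7: (0 - 1 borrow-in) - 0 → borrow from next column: (-1+2) - 0 = 1, borrow out 1
  col 8: (0 - 1 borrow-in) - 1 → borrow from next column: (-1+2) - 1 = 0, borrow out 1
  col 9: (1 - 1 borrow-in) - 0 → 0 - 0 = 0, borrow out 0
Reading bits MSB→LSB: 0011101110
Strip leading zeros: 11101110
= 11101110


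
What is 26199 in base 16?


Divide by 16 repeatedly:
26199 ÷ 16 = 1637 remainder 7 (7)
1637 ÷ 16 = 102 remainder 5 (5)
102 ÷ 16 = 6 remainder 6 (6)
6 ÷ 16 = 0 remainder 6 (6)
Reading remainders bottom-up:
= 0x6657


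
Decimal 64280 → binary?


Divide by 2 repeatedly:
64280 ÷ 2 = 32140 remainder 0
32140 ÷ 2 = 16070 remainder 0
16070 ÷ 2 = 8035 remainder 0
8035 ÷ 2 = 4017 remainder 1
4017 ÷ 2 = 2008 remainder 1
2008 ÷ 2 = 1004 remainder 0
1004 ÷ 2 = 502 remainder 0
502 ÷ 2 = 251 remainder 0
251 ÷ 2 = 125 remainder 1
125 ÷ 2 = 62 remainder 1
62 ÷ 2 = 31 remainder 0
31 ÷ 2 = 15 remainder 1
15 ÷ 2 = 7 remainder 1
7 ÷ 2 = 3 remainder 1
3 ÷ 2 = 1 remainder 1
1 ÷ 2 = 0 remainder 1
Reading remainders bottom-up:
= 1111101100011000


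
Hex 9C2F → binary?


Each hex digit → 4 binary bits:
  9 = 1001
  C = 1100
  2 = 0010
  F = 1111
Concatenate: 1001 1100 0010 1111
= 1001110000101111


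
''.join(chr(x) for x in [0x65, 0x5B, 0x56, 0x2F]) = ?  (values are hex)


Codes (hex): 0x65 0x5B 0x56 0x2F
Per-code ASCII lookup:
  0x65 = 101  (range 97-122: lowercase, 101 - 97 = 4) → 'e'
  0x5B = 91  (special character) → '['
  0x56 = 86  (range 65-90: uppercase, 86 - 65 = 21) → 'V'
  0x2F = 47  (special character) → '/'
= 'e[V/'


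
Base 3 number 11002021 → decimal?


Positional values (base 3):
  1 × 3^0 = 1 × 1 = 1
  2 × 3^1 = 2 × 3 = 6
  0 × 3^2 = 0 × 9 = 0
  2 × 3^3 = 2 × 27 = 54
  0 × 3^4 = 0 × 81 = 0
  0 × 3^5 = 0 × 243 = 0
  1 × 3^6 = 1 × 729 = 729
  1 × 3^7 = 1 × 2187 = 2187
Sum = 1 + 6 + 0 + 54 + 0 + 0 + 729 + 2187
= 2977


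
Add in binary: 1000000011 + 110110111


Align and add column by column (LSB to MSB, carry propagating):
  01000000011
+ 00110110111
  -----------
  col 0: 1 + 1 + 0 (carry in) = 2 → bit 0, carry out 1
  col 1: 1 + 1 + 1 (carry in) = 3 → bit 1, carry out 1
  col 2: 0 + 1 + 1 (carry in) = 2 → bit 0, carry out 1
  col 3: 0 + 0 + 1 (carry in) = 1 → bit 1, carry out 0
  col 4: 0 + 1 + 0 (carry in) = 1 → bit 1, carry out 0
  col 5: 0 + 1 + 0 (carry in) = 1 → bit 1, carry out 0
  col 6: 0 + 0 + 0 (carry in) = 0 → bit 0, carry out 0
  col 7: 0 + 1 + 0 (carry in) = 1 → bit 1, carry out 0
  col 8: 0 + 1 + 0 (carry in) = 1 → bit 1, carry out 0
  col 9: 1 + 0 + 0 (carry in) = 1 → bit 1, carry out 0
  col 10: 0 + 0 + 0 (carry in) = 0 → bit 0, carry out 0
Reading bits MSB→LSB: 01110111010
Strip leading zeros: 1110111010
= 1110111010


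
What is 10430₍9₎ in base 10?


Positional values (base 9):
  0 × 9^0 = 0 × 1 = 0
  3 × 9^1 = 3 × 9 = 27
  4 × 9^2 = 4 × 81 = 324
  0 × 9^3 = 0 × 729 = 0
  1 × 9^4 = 1 × 6561 = 6561
Sum = 0 + 27 + 324 + 0 + 6561
= 6912


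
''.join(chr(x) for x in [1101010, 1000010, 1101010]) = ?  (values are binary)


Codes (binary): 1101010 1000010 1101010
Per-code ASCII lookup:
  1101010 = 106  (range 97-122: lowercase, 106 - 97 = 9) → 'j'
  1000010 = 66  (range 65-90: uppercase, 66 - 65 = 1) → 'B'
  1101010 = 106  (range 97-122: lowercase, 106 - 97 = 9) → 'j'
= 'jBj'


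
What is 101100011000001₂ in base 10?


Positional values:
Bit 0: 1 × 2^0 = 1
Bit 6: 1 × 2^6 = 64
Bit 7: 1 × 2^7 = 128
Bit 11: 1 × 2^11 = 2048
Bit 12: 1 × 2^12 = 4096
Bit 14: 1 × 2^14 = 16384
Sum = 1 + 64 + 128 + 2048 + 4096 + 16384
= 22721


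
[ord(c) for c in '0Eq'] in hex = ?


String: '0Eq'  (3 characters)
Per-character ASCII lookup:
  '0': digits start at 48: '0' = 48 + 0 = 48 → 0x30
  'E': uppercase starts at 65: 'E' = 65 + 4 = 69 → 0x45
  'q': lowercase starts at 97: 'q' = 97 + 16 = 113 → 0x71
= 0x30 0x45 0x71


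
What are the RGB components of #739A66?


Hex: #739A66
R = 73₁₆ = 115
G = 9A₁₆ = 154
B = 66₁₆ = 102
= RGB(115, 154, 102)


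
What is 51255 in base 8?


Divide by 8 repeatedly:
51255 ÷ 8 = 6406 remainder 7
6406 ÷ 8 = 800 remainder 6
800 ÷ 8 = 100 remainder 0
100 ÷ 8 = 12 remainder 4
12 ÷ 8 = 1 remainder 4
1 ÷ 8 = 0 remainder 1
Reading remainders bottom-up:
= 0o144067


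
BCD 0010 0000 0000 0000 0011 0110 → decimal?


Each 4-bit group → digit:
  0010 → 2
  0000 → 0
  0000 → 0
  0000 → 0
  0011 → 3
  0110 → 6
= 200036


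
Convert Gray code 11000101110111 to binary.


Gray code: 11000101110111
MSB stays the same: 1
Each subsequent bit = prev_binary XOR current_gray:
  B[1] = 1 XOR 1 = 0
  B[2] = 0 XOR 0 = 0
  B[3] = 0 XOR 0 = 0
  B[4] = 0 XOR 0 = 0
  B[5] = 0 XOR 1 = 1
  B[6] = 1 XOR 0 = 1
  B[7] = 1 XOR 1 = 0
  B[8] = 0 XOR 1 = 1
  B[9] = 1 XOR 1 = 0
  B[10] = 0 XOR 0 = 0
  B[11] = 0 XOR 1 = 1
  B[12] = 1 XOR 1 = 0
  B[13] = 0 XOR 1 = 1
= 10000110100101 (8613 decimal)


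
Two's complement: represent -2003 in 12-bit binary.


Original: 011111010011
Step 1 - Invert all bits: 100000101100
Step 2 - Add 1: 100000101100 + 1
= 100000101101 (represents -2003)


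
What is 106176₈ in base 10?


Positional values:
Position 0: 6 × 8^0 = 6
Position 1: 7 × 8^1 = 56
Position 2: 1 × 8^2 = 64
Position 3: 6 × 8^3 = 3072
Position 4: 0 × 8^4 = 0
Position 5: 1 × 8^5 = 32768
Sum = 6 + 56 + 64 + 3072 + 0 + 32768
= 35966


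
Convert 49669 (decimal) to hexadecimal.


Divide by 16 repeatedly:
49669 ÷ 16 = 3104 remainder 5 (5)
3104 ÷ 16 = 194 remainder 0 (0)
194 ÷ 16 = 12 remainder 2 (2)
12 ÷ 16 = 0 remainder 12 (C)
Reading remainders bottom-up:
= 0xC205


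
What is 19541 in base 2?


Divide by 2 repeatedly:
19541 ÷ 2 = 9770 remainder 1
9770 ÷ 2 = 4885 remainder 0
4885 ÷ 2 = 2442 remainder 1
2442 ÷ 2 = 1221 remainder 0
1221 ÷ 2 = 610 remainder 1
610 ÷ 2 = 305 remainder 0
305 ÷ 2 = 152 remainder 1
152 ÷ 2 = 76 remainder 0
76 ÷ 2 = 38 remainder 0
38 ÷ 2 = 19 remainder 0
19 ÷ 2 = 9 remainder 1
9 ÷ 2 = 4 remainder 1
4 ÷ 2 = 2 remainder 0
2 ÷ 2 = 1 remainder 0
1 ÷ 2 = 0 remainder 1
Reading remainders bottom-up:
= 100110001010101


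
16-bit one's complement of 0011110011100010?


Original: 0011110011100010
Invert all bits:
  bit 0: 0 → 1
  bit 1: 0 → 1
  bit 2: 1 → 0
  bit 3: 1 → 0
  bit 4: 1 → 0
  bit 5: 1 → 0
  bit 6: 0 → 1
  bit 7: 0 → 1
  bit 8: 1 → 0
  bit 9: 1 → 0
  bit 10: 1 → 0
  bit 11: 0 → 1
  bit 12: 0 → 1
  bit 13: 0 → 1
  bit 14: 1 → 0
  bit 15: 0 → 1
= 1100001100011101


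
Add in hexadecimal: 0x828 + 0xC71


Align and add column by column (LSB to MSB, each column mod 16 with carry):
  0828
+ 0C71
  ----
  col 0: 8(8) + 1(1) + 0 (carry in) = 9 → 9(9), carry out 0
  col 1: 2(2) + 7(7) + 0 (carry in) = 9 → 9(9), carry out 0
  col 2: 8(8) + C(12) + 0 (carry in) = 20 → 4(4), carry out 1
  col 3: 0(0) + 0(0) + 1 (carry in) = 1 → 1(1), carry out 0
Reading digits MSB→LSB: 1499
Strip leading zeros: 1499
= 0x1499


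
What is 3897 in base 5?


Divide by 5 repeatedly:
3897 ÷ 5 = 779 remainder 2
779 ÷ 5 = 155 remainder 4
155 ÷ 5 = 31 remainder 0
31 ÷ 5 = 6 remainder 1
6 ÷ 5 = 1 remainder 1
1 ÷ 5 = 0 remainder 1
Reading remainders bottom-up:
= 111042


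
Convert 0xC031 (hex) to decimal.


Positional values:
Position 0: 1 × 16^0 = 1 × 1 = 1
Position 1: 3 × 16^1 = 3 × 16 = 48
Position 2: 0 × 16^2 = 0 × 256 = 0
Position 3: C × 16^3 = 12 × 4096 = 49152
Sum = 1 + 48 + 0 + 49152
= 49201


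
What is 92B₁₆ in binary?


Each hex digit → 4 binary bits:
  9 = 1001
  2 = 0010
  B = 1011
Concatenate: 1001 0010 1011
= 100100101011


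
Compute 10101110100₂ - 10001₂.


Align and subtract column by column (LSB to MSB, borrowing when needed):
  10101110100
- 00000010001
  -----------
  col 0: (0 - 0 borrow-in) - 1 → borrow from next column: (0+2) - 1 = 1, borrow out 1
  col 1: (0 - 1 borrow-in) - 0 → borrow from next column: (-1+2) - 0 = 1, borrow out 1
  col 2: (1 - 1 borrow-in) - 0 → 0 - 0 = 0, borrow out 0
  col 3: (0 - 0 borrow-in) - 0 → 0 - 0 = 0, borrow out 0
  col 4: (1 - 0 borrow-in) - 1 → 1 - 1 = 0, borrow out 0
  col 5: (1 - 0 borrow-in) - 0 → 1 - 0 = 1, borrow out 0
  col 6: (1 - 0 borrow-in) - 0 → 1 - 0 = 1, borrow out 0
  col 7: (0 - 0 borrow-in) - 0 → 0 - 0 = 0, borrow out 0
  col 8: (1 - 0 borrow-in) - 0 → 1 - 0 = 1, borrow out 0
  col 9: (0 - 0 borrow-in) - 0 → 0 - 0 = 0, borrow out 0
  col 10: (1 - 0 borrow-in) - 0 → 1 - 0 = 1, borrow out 0
Reading bits MSB→LSB: 10101100011
Strip leading zeros: 10101100011
= 10101100011


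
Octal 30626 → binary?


Each octal digit → 3 binary bits:
  3 = 011
  0 = 000
  6 = 110
  2 = 010
  6 = 110
Concatenate: 011 000 110 010 110
= 011000110010110


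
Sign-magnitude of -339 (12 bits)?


Sign bit: 1 (negative)
Magnitude: 339 = 00101010011
= 100101010011


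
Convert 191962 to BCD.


Each digit → 4-bit binary:
  1 → 0001
  9 → 1001
  1 → 0001
  9 → 1001
  6 → 0110
  2 → 0010
= 0001 1001 0001 1001 0110 0010


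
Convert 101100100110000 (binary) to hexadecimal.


Group into 4-bit nibbles: 0101100100110000
  0101 = 5
  1001 = 9
  0011 = 3
  0000 = 0
= 0x5930


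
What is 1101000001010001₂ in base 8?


Group into 3-bit groups: 001101000001010001
  001 = 1
  101 = 5
  000 = 0
  001 = 1
  010 = 2
  001 = 1
= 0o150121


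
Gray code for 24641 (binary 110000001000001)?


Binary: 110000001000001
Gray code: G = B XOR (B >> 1)
B >> 1 = 011000000100000
110000001000001 XOR 011000000100000:
  1 XOR 0 = 1
  1 XOR 1 = 0
  0 XOR 1 = 1
  0 XOR 0 = 0
  0 XOR 0 = 0
  0 XOR 0 = 0
  0 XOR 0 = 0
  0 XOR 0 = 0
  1 XOR 0 = 1
  0 XOR 1 = 1
  0 XOR 0 = 0
  0 XOR 0 = 0
  0 XOR 0 = 0
  0 XOR 0 = 0
  1 XOR 0 = 1
= 101000001100001


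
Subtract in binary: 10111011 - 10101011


Align and subtract column by column (LSB to MSB, borrowing when needed):
  10111011
- 10101011
  --------
  col 0: (1 - 0 borrow-in) - 1 → 1 - 1 = 0, borrow out 0
  col 1: (1 - 0 borrow-in) - 1 → 1 - 1 = 0, borrow out 0
  col 2: (0 - 0 borrow-in) - 0 → 0 - 0 = 0, borrow out 0
  col 3: (1 - 0 borrow-in) - 1 → 1 - 1 = 0, borrow out 0
  col 4: (1 - 0 borrow-in) - 0 → 1 - 0 = 1, borrow out 0
  col 5: (1 - 0 borrow-in) - 1 → 1 - 1 = 0, borrow out 0
  col 6: (0 - 0 borrow-in) - 0 → 0 - 0 = 0, borrow out 0
  col 7: (1 - 0 borrow-in) - 1 → 1 - 1 = 0, borrow out 0
Reading bits MSB→LSB: 00010000
Strip leading zeros: 10000
= 10000


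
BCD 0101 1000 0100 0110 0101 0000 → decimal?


Each 4-bit group → digit:
  0101 → 5
  1000 → 8
  0100 → 4
  0110 → 6
  0101 → 5
  0000 → 0
= 584650


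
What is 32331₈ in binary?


Each octal digit → 3 binary bits:
  3 = 011
  2 = 010
  3 = 011
  3 = 011
  1 = 001
Concatenate: 011 010 011 011 001
= 011010011011001


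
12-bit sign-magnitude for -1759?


Sign bit: 1 (negative)
Magnitude: 1759 = 11011011111
= 111011011111


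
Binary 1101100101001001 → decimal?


Positional values:
Bit 0: 1 × 2^0 = 1
Bit 3: 1 × 2^3 = 8
Bit 6: 1 × 2^6 = 64
Bit 8: 1 × 2^8 = 256
Bit 11: 1 × 2^11 = 2048
Bit 12: 1 × 2^12 = 4096
Bit 14: 1 × 2^14 = 16384
Bit 15: 1 × 2^15 = 32768
Sum = 1 + 8 + 64 + 256 + 2048 + 4096 + 16384 + 32768
= 55625


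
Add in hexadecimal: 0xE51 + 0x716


Align and add column by column (LSB to MSB, each column mod 16 with carry):
  0E51
+ 0716
  ----
  col 0: 1(1) + 6(6) + 0 (carry in) = 7 → 7(7), carry out 0
  col 1: 5(5) + 1(1) + 0 (carry in) = 6 → 6(6), carry out 0
  col 2: E(14) + 7(7) + 0 (carry in) = 21 → 5(5), carry out 1
  col 3: 0(0) + 0(0) + 1 (carry in) = 1 → 1(1), carry out 0
Reading digits MSB→LSB: 1567
Strip leading zeros: 1567
= 0x1567


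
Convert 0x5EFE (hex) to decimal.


Positional values:
Position 0: E × 16^0 = 14 × 1 = 14
Position 1: F × 16^1 = 15 × 16 = 240
Position 2: E × 16^2 = 14 × 256 = 3584
Position 3: 5 × 16^3 = 5 × 4096 = 20480
Sum = 14 + 240 + 3584 + 20480
= 24318


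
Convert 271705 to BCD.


Each digit → 4-bit binary:
  2 → 0010
  7 → 0111
  1 → 0001
  7 → 0111
  0 → 0000
  5 → 0101
= 0010 0111 0001 0111 0000 0101


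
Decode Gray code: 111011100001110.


Gray code: 111011100001110
MSB stays the same: 1
Each subsequent bit = prev_binary XOR current_gray:
  B[1] = 1 XOR 1 = 0
  B[2] = 0 XOR 1 = 1
  B[3] = 1 XOR 0 = 1
  B[4] = 1 XOR 1 = 0
  B[5] = 0 XOR 1 = 1
  B[6] = 1 XOR 1 = 0
  B[7] = 0 XOR 0 = 0
  B[8] = 0 XOR 0 = 0
  B[9] = 0 XOR 0 = 0
  B[10] = 0 XOR 0 = 0
  B[11] = 0 XOR 1 = 1
  B[12] = 1 XOR 1 = 0
  B[13] = 0 XOR 1 = 1
  B[14] = 1 XOR 0 = 1
= 101101000001011 (23051 decimal)


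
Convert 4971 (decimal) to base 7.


Divide by 7 repeatedly:
4971 ÷ 7 = 710 remainder 1
710 ÷ 7 = 101 remainder 3
101 ÷ 7 = 14 remainder 3
14 ÷ 7 = 2 remainder 0
2 ÷ 7 = 0 remainder 2
Reading remainders bottom-up:
= 20331


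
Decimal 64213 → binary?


Divide by 2 repeatedly:
64213 ÷ 2 = 32106 remainder 1
32106 ÷ 2 = 16053 remainder 0
16053 ÷ 2 = 8026 remainder 1
8026 ÷ 2 = 4013 remainder 0
4013 ÷ 2 = 2006 remainder 1
2006 ÷ 2 = 1003 remainder 0
1003 ÷ 2 = 501 remainder 1
501 ÷ 2 = 250 remainder 1
250 ÷ 2 = 125 remainder 0
125 ÷ 2 = 62 remainder 1
62 ÷ 2 = 31 remainder 0
31 ÷ 2 = 15 remainder 1
15 ÷ 2 = 7 remainder 1
7 ÷ 2 = 3 remainder 1
3 ÷ 2 = 1 remainder 1
1 ÷ 2 = 0 remainder 1
Reading remainders bottom-up:
= 1111101011010101


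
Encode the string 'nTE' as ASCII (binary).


String: 'nTE'  (3 characters)
Per-character ASCII lookup:
  'n': lowercase starts at 97: 'n' = 97 + 13 = 110 → 1101110
  'T': uppercase starts at 65: 'T' = 65 + 19 = 84 → 1010100
  'E': uppercase starts at 65: 'E' = 65 + 4 = 69 → 1000101
= 1101110 1010100 1000101
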